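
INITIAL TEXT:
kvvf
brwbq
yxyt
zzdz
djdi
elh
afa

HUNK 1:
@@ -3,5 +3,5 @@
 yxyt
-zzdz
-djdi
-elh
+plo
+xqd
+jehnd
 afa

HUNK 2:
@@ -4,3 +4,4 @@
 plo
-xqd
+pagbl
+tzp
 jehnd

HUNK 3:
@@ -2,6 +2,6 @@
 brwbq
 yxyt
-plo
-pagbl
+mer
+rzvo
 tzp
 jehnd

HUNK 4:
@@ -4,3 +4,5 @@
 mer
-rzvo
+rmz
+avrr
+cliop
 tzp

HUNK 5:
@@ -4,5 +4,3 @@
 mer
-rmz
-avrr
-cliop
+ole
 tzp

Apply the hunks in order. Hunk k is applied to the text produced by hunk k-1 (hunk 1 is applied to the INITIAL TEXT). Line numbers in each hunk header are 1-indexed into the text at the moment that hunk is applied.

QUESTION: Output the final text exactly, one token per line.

Hunk 1: at line 3 remove [zzdz,djdi,elh] add [plo,xqd,jehnd] -> 7 lines: kvvf brwbq yxyt plo xqd jehnd afa
Hunk 2: at line 4 remove [xqd] add [pagbl,tzp] -> 8 lines: kvvf brwbq yxyt plo pagbl tzp jehnd afa
Hunk 3: at line 2 remove [plo,pagbl] add [mer,rzvo] -> 8 lines: kvvf brwbq yxyt mer rzvo tzp jehnd afa
Hunk 4: at line 4 remove [rzvo] add [rmz,avrr,cliop] -> 10 lines: kvvf brwbq yxyt mer rmz avrr cliop tzp jehnd afa
Hunk 5: at line 4 remove [rmz,avrr,cliop] add [ole] -> 8 lines: kvvf brwbq yxyt mer ole tzp jehnd afa

Answer: kvvf
brwbq
yxyt
mer
ole
tzp
jehnd
afa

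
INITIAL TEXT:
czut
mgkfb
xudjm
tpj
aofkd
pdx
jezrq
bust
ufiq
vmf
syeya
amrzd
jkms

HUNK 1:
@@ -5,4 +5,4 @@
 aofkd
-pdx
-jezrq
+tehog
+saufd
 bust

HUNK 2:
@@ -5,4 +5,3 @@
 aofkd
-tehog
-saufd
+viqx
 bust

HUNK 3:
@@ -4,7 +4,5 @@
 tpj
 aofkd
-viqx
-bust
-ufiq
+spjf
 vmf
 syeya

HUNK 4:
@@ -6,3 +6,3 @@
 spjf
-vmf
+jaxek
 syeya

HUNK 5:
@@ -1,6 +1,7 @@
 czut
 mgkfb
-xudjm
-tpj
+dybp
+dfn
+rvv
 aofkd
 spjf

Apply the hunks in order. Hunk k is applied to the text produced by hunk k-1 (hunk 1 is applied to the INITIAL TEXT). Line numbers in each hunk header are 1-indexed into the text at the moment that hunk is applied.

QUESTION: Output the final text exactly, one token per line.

Hunk 1: at line 5 remove [pdx,jezrq] add [tehog,saufd] -> 13 lines: czut mgkfb xudjm tpj aofkd tehog saufd bust ufiq vmf syeya amrzd jkms
Hunk 2: at line 5 remove [tehog,saufd] add [viqx] -> 12 lines: czut mgkfb xudjm tpj aofkd viqx bust ufiq vmf syeya amrzd jkms
Hunk 3: at line 4 remove [viqx,bust,ufiq] add [spjf] -> 10 lines: czut mgkfb xudjm tpj aofkd spjf vmf syeya amrzd jkms
Hunk 4: at line 6 remove [vmf] add [jaxek] -> 10 lines: czut mgkfb xudjm tpj aofkd spjf jaxek syeya amrzd jkms
Hunk 5: at line 1 remove [xudjm,tpj] add [dybp,dfn,rvv] -> 11 lines: czut mgkfb dybp dfn rvv aofkd spjf jaxek syeya amrzd jkms

Answer: czut
mgkfb
dybp
dfn
rvv
aofkd
spjf
jaxek
syeya
amrzd
jkms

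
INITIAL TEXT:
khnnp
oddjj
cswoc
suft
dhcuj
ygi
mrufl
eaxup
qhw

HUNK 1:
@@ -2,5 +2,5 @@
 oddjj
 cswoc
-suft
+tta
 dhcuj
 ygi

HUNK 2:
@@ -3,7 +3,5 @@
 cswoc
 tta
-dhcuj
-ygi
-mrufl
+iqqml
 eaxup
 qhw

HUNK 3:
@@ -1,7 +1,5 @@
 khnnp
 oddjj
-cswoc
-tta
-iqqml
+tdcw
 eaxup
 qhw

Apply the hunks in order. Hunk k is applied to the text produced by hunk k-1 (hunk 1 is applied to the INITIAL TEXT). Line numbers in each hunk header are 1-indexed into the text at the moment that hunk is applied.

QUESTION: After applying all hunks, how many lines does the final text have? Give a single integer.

Answer: 5

Derivation:
Hunk 1: at line 2 remove [suft] add [tta] -> 9 lines: khnnp oddjj cswoc tta dhcuj ygi mrufl eaxup qhw
Hunk 2: at line 3 remove [dhcuj,ygi,mrufl] add [iqqml] -> 7 lines: khnnp oddjj cswoc tta iqqml eaxup qhw
Hunk 3: at line 1 remove [cswoc,tta,iqqml] add [tdcw] -> 5 lines: khnnp oddjj tdcw eaxup qhw
Final line count: 5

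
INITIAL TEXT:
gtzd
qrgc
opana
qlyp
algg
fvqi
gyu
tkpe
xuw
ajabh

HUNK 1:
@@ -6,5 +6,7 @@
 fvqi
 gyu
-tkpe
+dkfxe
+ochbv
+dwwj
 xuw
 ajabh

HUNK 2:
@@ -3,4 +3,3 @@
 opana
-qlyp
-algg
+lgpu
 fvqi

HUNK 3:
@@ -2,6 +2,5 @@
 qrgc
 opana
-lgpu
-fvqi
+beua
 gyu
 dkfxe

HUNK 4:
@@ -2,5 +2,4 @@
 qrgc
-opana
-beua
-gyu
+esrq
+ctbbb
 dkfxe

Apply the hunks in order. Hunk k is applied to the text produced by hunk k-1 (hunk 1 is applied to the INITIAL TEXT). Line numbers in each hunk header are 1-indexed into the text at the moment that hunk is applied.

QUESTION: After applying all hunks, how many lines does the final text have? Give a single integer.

Hunk 1: at line 6 remove [tkpe] add [dkfxe,ochbv,dwwj] -> 12 lines: gtzd qrgc opana qlyp algg fvqi gyu dkfxe ochbv dwwj xuw ajabh
Hunk 2: at line 3 remove [qlyp,algg] add [lgpu] -> 11 lines: gtzd qrgc opana lgpu fvqi gyu dkfxe ochbv dwwj xuw ajabh
Hunk 3: at line 2 remove [lgpu,fvqi] add [beua] -> 10 lines: gtzd qrgc opana beua gyu dkfxe ochbv dwwj xuw ajabh
Hunk 4: at line 2 remove [opana,beua,gyu] add [esrq,ctbbb] -> 9 lines: gtzd qrgc esrq ctbbb dkfxe ochbv dwwj xuw ajabh
Final line count: 9

Answer: 9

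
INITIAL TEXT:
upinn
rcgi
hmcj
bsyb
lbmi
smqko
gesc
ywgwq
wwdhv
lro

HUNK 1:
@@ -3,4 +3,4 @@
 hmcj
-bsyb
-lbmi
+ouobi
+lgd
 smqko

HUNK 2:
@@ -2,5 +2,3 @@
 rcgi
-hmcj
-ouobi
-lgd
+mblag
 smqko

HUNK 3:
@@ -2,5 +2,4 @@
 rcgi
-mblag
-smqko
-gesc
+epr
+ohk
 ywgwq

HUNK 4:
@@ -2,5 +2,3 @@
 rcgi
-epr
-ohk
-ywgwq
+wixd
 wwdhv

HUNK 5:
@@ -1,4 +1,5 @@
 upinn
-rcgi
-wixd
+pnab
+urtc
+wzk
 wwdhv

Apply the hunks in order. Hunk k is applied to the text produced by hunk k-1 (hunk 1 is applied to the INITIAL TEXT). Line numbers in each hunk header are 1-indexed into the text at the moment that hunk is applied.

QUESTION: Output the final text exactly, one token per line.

Answer: upinn
pnab
urtc
wzk
wwdhv
lro

Derivation:
Hunk 1: at line 3 remove [bsyb,lbmi] add [ouobi,lgd] -> 10 lines: upinn rcgi hmcj ouobi lgd smqko gesc ywgwq wwdhv lro
Hunk 2: at line 2 remove [hmcj,ouobi,lgd] add [mblag] -> 8 lines: upinn rcgi mblag smqko gesc ywgwq wwdhv lro
Hunk 3: at line 2 remove [mblag,smqko,gesc] add [epr,ohk] -> 7 lines: upinn rcgi epr ohk ywgwq wwdhv lro
Hunk 4: at line 2 remove [epr,ohk,ywgwq] add [wixd] -> 5 lines: upinn rcgi wixd wwdhv lro
Hunk 5: at line 1 remove [rcgi,wixd] add [pnab,urtc,wzk] -> 6 lines: upinn pnab urtc wzk wwdhv lro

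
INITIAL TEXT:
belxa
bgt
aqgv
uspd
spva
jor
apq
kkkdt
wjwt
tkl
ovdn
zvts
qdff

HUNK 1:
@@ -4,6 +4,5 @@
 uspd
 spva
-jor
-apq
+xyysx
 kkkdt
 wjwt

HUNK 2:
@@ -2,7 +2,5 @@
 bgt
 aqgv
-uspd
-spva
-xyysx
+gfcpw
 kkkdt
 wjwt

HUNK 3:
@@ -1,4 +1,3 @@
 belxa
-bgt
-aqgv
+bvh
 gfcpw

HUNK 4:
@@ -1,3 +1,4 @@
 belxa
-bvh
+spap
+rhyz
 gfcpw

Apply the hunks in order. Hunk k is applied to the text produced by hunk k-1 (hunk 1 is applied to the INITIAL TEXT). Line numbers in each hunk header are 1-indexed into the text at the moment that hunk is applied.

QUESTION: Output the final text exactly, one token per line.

Hunk 1: at line 4 remove [jor,apq] add [xyysx] -> 12 lines: belxa bgt aqgv uspd spva xyysx kkkdt wjwt tkl ovdn zvts qdff
Hunk 2: at line 2 remove [uspd,spva,xyysx] add [gfcpw] -> 10 lines: belxa bgt aqgv gfcpw kkkdt wjwt tkl ovdn zvts qdff
Hunk 3: at line 1 remove [bgt,aqgv] add [bvh] -> 9 lines: belxa bvh gfcpw kkkdt wjwt tkl ovdn zvts qdff
Hunk 4: at line 1 remove [bvh] add [spap,rhyz] -> 10 lines: belxa spap rhyz gfcpw kkkdt wjwt tkl ovdn zvts qdff

Answer: belxa
spap
rhyz
gfcpw
kkkdt
wjwt
tkl
ovdn
zvts
qdff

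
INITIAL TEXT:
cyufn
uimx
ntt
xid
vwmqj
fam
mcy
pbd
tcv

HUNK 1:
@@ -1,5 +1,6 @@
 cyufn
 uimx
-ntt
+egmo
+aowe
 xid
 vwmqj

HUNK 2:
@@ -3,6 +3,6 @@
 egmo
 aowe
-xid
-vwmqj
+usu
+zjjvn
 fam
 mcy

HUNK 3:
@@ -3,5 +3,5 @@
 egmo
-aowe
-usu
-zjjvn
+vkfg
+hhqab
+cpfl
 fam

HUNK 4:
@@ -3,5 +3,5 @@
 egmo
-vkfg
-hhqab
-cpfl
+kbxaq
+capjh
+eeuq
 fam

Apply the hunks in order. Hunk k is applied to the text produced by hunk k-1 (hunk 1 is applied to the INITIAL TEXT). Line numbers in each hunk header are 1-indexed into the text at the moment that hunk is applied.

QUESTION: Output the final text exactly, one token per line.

Answer: cyufn
uimx
egmo
kbxaq
capjh
eeuq
fam
mcy
pbd
tcv

Derivation:
Hunk 1: at line 1 remove [ntt] add [egmo,aowe] -> 10 lines: cyufn uimx egmo aowe xid vwmqj fam mcy pbd tcv
Hunk 2: at line 3 remove [xid,vwmqj] add [usu,zjjvn] -> 10 lines: cyufn uimx egmo aowe usu zjjvn fam mcy pbd tcv
Hunk 3: at line 3 remove [aowe,usu,zjjvn] add [vkfg,hhqab,cpfl] -> 10 lines: cyufn uimx egmo vkfg hhqab cpfl fam mcy pbd tcv
Hunk 4: at line 3 remove [vkfg,hhqab,cpfl] add [kbxaq,capjh,eeuq] -> 10 lines: cyufn uimx egmo kbxaq capjh eeuq fam mcy pbd tcv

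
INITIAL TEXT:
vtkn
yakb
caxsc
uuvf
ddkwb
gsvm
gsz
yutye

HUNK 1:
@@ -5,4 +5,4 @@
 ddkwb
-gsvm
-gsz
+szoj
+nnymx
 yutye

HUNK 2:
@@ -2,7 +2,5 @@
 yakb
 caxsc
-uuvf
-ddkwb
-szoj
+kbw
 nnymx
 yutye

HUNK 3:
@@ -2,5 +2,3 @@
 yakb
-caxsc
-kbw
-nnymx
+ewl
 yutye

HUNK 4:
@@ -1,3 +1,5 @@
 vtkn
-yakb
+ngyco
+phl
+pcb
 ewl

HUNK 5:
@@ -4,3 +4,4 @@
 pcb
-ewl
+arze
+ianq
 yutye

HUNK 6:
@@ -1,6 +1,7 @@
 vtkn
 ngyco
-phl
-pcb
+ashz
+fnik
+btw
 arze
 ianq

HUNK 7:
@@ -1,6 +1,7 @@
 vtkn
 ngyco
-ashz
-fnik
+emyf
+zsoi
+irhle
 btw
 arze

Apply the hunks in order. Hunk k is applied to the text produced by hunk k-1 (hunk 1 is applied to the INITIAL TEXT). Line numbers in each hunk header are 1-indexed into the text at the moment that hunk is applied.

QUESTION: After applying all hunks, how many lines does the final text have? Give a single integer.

Answer: 9

Derivation:
Hunk 1: at line 5 remove [gsvm,gsz] add [szoj,nnymx] -> 8 lines: vtkn yakb caxsc uuvf ddkwb szoj nnymx yutye
Hunk 2: at line 2 remove [uuvf,ddkwb,szoj] add [kbw] -> 6 lines: vtkn yakb caxsc kbw nnymx yutye
Hunk 3: at line 2 remove [caxsc,kbw,nnymx] add [ewl] -> 4 lines: vtkn yakb ewl yutye
Hunk 4: at line 1 remove [yakb] add [ngyco,phl,pcb] -> 6 lines: vtkn ngyco phl pcb ewl yutye
Hunk 5: at line 4 remove [ewl] add [arze,ianq] -> 7 lines: vtkn ngyco phl pcb arze ianq yutye
Hunk 6: at line 1 remove [phl,pcb] add [ashz,fnik,btw] -> 8 lines: vtkn ngyco ashz fnik btw arze ianq yutye
Hunk 7: at line 1 remove [ashz,fnik] add [emyf,zsoi,irhle] -> 9 lines: vtkn ngyco emyf zsoi irhle btw arze ianq yutye
Final line count: 9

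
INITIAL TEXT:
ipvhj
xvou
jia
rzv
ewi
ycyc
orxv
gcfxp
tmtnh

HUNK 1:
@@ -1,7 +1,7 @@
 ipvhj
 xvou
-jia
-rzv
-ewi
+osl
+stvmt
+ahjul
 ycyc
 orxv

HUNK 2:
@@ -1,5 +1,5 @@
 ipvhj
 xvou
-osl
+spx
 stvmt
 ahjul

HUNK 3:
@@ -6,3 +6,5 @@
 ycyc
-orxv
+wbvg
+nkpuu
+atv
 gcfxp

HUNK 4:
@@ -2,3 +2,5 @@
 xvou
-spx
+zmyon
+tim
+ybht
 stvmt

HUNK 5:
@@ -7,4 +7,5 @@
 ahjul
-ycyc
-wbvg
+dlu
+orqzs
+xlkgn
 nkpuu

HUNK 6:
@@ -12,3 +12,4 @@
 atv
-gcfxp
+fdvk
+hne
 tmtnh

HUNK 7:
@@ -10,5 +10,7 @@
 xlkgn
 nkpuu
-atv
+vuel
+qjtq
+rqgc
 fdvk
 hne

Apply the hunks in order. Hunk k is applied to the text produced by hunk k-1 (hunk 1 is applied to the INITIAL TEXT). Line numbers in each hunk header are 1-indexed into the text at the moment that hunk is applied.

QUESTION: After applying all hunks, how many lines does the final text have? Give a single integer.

Hunk 1: at line 1 remove [jia,rzv,ewi] add [osl,stvmt,ahjul] -> 9 lines: ipvhj xvou osl stvmt ahjul ycyc orxv gcfxp tmtnh
Hunk 2: at line 1 remove [osl] add [spx] -> 9 lines: ipvhj xvou spx stvmt ahjul ycyc orxv gcfxp tmtnh
Hunk 3: at line 6 remove [orxv] add [wbvg,nkpuu,atv] -> 11 lines: ipvhj xvou spx stvmt ahjul ycyc wbvg nkpuu atv gcfxp tmtnh
Hunk 4: at line 2 remove [spx] add [zmyon,tim,ybht] -> 13 lines: ipvhj xvou zmyon tim ybht stvmt ahjul ycyc wbvg nkpuu atv gcfxp tmtnh
Hunk 5: at line 7 remove [ycyc,wbvg] add [dlu,orqzs,xlkgn] -> 14 lines: ipvhj xvou zmyon tim ybht stvmt ahjul dlu orqzs xlkgn nkpuu atv gcfxp tmtnh
Hunk 6: at line 12 remove [gcfxp] add [fdvk,hne] -> 15 lines: ipvhj xvou zmyon tim ybht stvmt ahjul dlu orqzs xlkgn nkpuu atv fdvk hne tmtnh
Hunk 7: at line 10 remove [atv] add [vuel,qjtq,rqgc] -> 17 lines: ipvhj xvou zmyon tim ybht stvmt ahjul dlu orqzs xlkgn nkpuu vuel qjtq rqgc fdvk hne tmtnh
Final line count: 17

Answer: 17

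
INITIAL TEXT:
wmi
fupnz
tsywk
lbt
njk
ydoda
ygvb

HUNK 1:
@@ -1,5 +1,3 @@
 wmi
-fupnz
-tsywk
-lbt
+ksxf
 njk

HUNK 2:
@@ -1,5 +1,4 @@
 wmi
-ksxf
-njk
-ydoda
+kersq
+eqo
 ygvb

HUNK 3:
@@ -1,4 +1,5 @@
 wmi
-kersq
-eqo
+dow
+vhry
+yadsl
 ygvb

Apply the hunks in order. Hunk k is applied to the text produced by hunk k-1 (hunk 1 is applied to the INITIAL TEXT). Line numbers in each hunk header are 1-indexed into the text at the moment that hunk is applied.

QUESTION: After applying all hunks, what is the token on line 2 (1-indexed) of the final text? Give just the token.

Hunk 1: at line 1 remove [fupnz,tsywk,lbt] add [ksxf] -> 5 lines: wmi ksxf njk ydoda ygvb
Hunk 2: at line 1 remove [ksxf,njk,ydoda] add [kersq,eqo] -> 4 lines: wmi kersq eqo ygvb
Hunk 3: at line 1 remove [kersq,eqo] add [dow,vhry,yadsl] -> 5 lines: wmi dow vhry yadsl ygvb
Final line 2: dow

Answer: dow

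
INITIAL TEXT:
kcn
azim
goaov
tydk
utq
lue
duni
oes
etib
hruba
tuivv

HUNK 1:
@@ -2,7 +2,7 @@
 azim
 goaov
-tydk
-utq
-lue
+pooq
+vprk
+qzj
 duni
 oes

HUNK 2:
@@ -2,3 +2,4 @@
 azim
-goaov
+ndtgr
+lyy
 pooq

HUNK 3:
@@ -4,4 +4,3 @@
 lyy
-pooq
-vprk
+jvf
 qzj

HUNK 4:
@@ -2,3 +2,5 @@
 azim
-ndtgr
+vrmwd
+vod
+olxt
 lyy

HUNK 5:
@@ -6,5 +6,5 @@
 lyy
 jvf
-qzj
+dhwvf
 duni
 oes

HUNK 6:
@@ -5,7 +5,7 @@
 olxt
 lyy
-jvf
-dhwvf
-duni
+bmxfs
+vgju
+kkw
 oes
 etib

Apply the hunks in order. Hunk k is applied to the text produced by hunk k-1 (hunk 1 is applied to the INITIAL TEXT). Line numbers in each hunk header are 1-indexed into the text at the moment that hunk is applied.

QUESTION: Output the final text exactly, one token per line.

Answer: kcn
azim
vrmwd
vod
olxt
lyy
bmxfs
vgju
kkw
oes
etib
hruba
tuivv

Derivation:
Hunk 1: at line 2 remove [tydk,utq,lue] add [pooq,vprk,qzj] -> 11 lines: kcn azim goaov pooq vprk qzj duni oes etib hruba tuivv
Hunk 2: at line 2 remove [goaov] add [ndtgr,lyy] -> 12 lines: kcn azim ndtgr lyy pooq vprk qzj duni oes etib hruba tuivv
Hunk 3: at line 4 remove [pooq,vprk] add [jvf] -> 11 lines: kcn azim ndtgr lyy jvf qzj duni oes etib hruba tuivv
Hunk 4: at line 2 remove [ndtgr] add [vrmwd,vod,olxt] -> 13 lines: kcn azim vrmwd vod olxt lyy jvf qzj duni oes etib hruba tuivv
Hunk 5: at line 6 remove [qzj] add [dhwvf] -> 13 lines: kcn azim vrmwd vod olxt lyy jvf dhwvf duni oes etib hruba tuivv
Hunk 6: at line 5 remove [jvf,dhwvf,duni] add [bmxfs,vgju,kkw] -> 13 lines: kcn azim vrmwd vod olxt lyy bmxfs vgju kkw oes etib hruba tuivv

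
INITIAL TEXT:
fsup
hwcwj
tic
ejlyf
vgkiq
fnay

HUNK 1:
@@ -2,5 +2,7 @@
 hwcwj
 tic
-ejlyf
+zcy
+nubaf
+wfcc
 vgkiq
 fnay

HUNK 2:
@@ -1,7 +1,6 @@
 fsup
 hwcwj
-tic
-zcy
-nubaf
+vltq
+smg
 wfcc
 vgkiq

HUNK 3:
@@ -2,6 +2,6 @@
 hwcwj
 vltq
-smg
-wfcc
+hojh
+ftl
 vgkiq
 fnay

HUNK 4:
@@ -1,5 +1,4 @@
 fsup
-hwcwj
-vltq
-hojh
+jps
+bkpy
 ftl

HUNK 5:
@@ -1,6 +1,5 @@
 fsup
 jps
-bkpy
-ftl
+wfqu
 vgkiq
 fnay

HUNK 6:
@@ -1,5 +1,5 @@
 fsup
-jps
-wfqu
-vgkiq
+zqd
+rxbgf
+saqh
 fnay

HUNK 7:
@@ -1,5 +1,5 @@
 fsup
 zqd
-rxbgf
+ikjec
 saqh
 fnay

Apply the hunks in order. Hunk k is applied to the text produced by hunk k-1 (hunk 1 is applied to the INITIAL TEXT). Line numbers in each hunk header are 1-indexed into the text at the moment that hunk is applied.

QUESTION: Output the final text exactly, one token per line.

Answer: fsup
zqd
ikjec
saqh
fnay

Derivation:
Hunk 1: at line 2 remove [ejlyf] add [zcy,nubaf,wfcc] -> 8 lines: fsup hwcwj tic zcy nubaf wfcc vgkiq fnay
Hunk 2: at line 1 remove [tic,zcy,nubaf] add [vltq,smg] -> 7 lines: fsup hwcwj vltq smg wfcc vgkiq fnay
Hunk 3: at line 2 remove [smg,wfcc] add [hojh,ftl] -> 7 lines: fsup hwcwj vltq hojh ftl vgkiq fnay
Hunk 4: at line 1 remove [hwcwj,vltq,hojh] add [jps,bkpy] -> 6 lines: fsup jps bkpy ftl vgkiq fnay
Hunk 5: at line 1 remove [bkpy,ftl] add [wfqu] -> 5 lines: fsup jps wfqu vgkiq fnay
Hunk 6: at line 1 remove [jps,wfqu,vgkiq] add [zqd,rxbgf,saqh] -> 5 lines: fsup zqd rxbgf saqh fnay
Hunk 7: at line 1 remove [rxbgf] add [ikjec] -> 5 lines: fsup zqd ikjec saqh fnay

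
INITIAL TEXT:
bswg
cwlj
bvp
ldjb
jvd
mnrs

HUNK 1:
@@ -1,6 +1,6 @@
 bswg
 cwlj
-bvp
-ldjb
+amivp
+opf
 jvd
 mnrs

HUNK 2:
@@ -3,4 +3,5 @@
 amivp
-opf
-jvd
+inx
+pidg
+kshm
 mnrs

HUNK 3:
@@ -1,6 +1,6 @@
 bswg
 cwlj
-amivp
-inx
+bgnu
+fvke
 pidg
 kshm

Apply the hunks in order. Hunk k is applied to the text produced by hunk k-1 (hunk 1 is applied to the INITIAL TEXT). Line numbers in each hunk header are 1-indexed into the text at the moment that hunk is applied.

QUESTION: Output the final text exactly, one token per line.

Hunk 1: at line 1 remove [bvp,ldjb] add [amivp,opf] -> 6 lines: bswg cwlj amivp opf jvd mnrs
Hunk 2: at line 3 remove [opf,jvd] add [inx,pidg,kshm] -> 7 lines: bswg cwlj amivp inx pidg kshm mnrs
Hunk 3: at line 1 remove [amivp,inx] add [bgnu,fvke] -> 7 lines: bswg cwlj bgnu fvke pidg kshm mnrs

Answer: bswg
cwlj
bgnu
fvke
pidg
kshm
mnrs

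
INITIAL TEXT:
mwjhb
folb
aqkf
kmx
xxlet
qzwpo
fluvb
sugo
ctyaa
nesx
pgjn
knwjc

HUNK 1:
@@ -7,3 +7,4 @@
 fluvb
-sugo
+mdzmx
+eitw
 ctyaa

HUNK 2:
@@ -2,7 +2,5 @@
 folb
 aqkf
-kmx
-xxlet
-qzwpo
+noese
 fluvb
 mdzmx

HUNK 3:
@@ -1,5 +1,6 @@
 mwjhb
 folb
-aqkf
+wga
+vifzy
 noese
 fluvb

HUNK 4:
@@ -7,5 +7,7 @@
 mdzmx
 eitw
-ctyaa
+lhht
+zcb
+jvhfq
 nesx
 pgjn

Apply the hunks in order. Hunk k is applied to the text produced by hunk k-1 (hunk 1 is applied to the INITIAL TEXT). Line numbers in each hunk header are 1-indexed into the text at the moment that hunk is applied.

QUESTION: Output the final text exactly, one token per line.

Hunk 1: at line 7 remove [sugo] add [mdzmx,eitw] -> 13 lines: mwjhb folb aqkf kmx xxlet qzwpo fluvb mdzmx eitw ctyaa nesx pgjn knwjc
Hunk 2: at line 2 remove [kmx,xxlet,qzwpo] add [noese] -> 11 lines: mwjhb folb aqkf noese fluvb mdzmx eitw ctyaa nesx pgjn knwjc
Hunk 3: at line 1 remove [aqkf] add [wga,vifzy] -> 12 lines: mwjhb folb wga vifzy noese fluvb mdzmx eitw ctyaa nesx pgjn knwjc
Hunk 4: at line 7 remove [ctyaa] add [lhht,zcb,jvhfq] -> 14 lines: mwjhb folb wga vifzy noese fluvb mdzmx eitw lhht zcb jvhfq nesx pgjn knwjc

Answer: mwjhb
folb
wga
vifzy
noese
fluvb
mdzmx
eitw
lhht
zcb
jvhfq
nesx
pgjn
knwjc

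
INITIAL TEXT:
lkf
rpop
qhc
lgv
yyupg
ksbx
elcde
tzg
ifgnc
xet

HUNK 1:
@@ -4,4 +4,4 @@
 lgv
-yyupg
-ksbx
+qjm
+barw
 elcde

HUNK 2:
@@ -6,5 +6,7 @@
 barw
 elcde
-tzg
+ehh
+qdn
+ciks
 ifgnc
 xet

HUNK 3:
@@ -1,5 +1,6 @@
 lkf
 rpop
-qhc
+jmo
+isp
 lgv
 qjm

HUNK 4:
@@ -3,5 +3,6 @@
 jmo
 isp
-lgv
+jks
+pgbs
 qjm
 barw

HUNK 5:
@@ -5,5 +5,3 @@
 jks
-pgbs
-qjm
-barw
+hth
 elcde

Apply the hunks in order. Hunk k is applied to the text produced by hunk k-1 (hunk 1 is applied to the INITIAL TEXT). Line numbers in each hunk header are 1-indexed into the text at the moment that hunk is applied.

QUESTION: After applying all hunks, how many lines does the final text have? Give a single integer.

Hunk 1: at line 4 remove [yyupg,ksbx] add [qjm,barw] -> 10 lines: lkf rpop qhc lgv qjm barw elcde tzg ifgnc xet
Hunk 2: at line 6 remove [tzg] add [ehh,qdn,ciks] -> 12 lines: lkf rpop qhc lgv qjm barw elcde ehh qdn ciks ifgnc xet
Hunk 3: at line 1 remove [qhc] add [jmo,isp] -> 13 lines: lkf rpop jmo isp lgv qjm barw elcde ehh qdn ciks ifgnc xet
Hunk 4: at line 3 remove [lgv] add [jks,pgbs] -> 14 lines: lkf rpop jmo isp jks pgbs qjm barw elcde ehh qdn ciks ifgnc xet
Hunk 5: at line 5 remove [pgbs,qjm,barw] add [hth] -> 12 lines: lkf rpop jmo isp jks hth elcde ehh qdn ciks ifgnc xet
Final line count: 12

Answer: 12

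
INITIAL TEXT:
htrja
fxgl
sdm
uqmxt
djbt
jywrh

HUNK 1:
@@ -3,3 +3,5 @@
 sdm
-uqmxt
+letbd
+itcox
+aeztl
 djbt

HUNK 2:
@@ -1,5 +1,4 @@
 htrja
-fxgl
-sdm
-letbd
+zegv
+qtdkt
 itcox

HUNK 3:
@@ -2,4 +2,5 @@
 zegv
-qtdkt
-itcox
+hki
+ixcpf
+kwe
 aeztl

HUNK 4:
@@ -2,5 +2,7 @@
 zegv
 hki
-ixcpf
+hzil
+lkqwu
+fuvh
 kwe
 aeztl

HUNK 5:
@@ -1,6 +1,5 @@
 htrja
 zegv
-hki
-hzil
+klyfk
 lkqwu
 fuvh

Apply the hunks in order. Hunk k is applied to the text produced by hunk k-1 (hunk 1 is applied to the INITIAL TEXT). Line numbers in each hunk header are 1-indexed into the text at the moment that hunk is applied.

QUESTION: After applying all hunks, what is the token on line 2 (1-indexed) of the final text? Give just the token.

Hunk 1: at line 3 remove [uqmxt] add [letbd,itcox,aeztl] -> 8 lines: htrja fxgl sdm letbd itcox aeztl djbt jywrh
Hunk 2: at line 1 remove [fxgl,sdm,letbd] add [zegv,qtdkt] -> 7 lines: htrja zegv qtdkt itcox aeztl djbt jywrh
Hunk 3: at line 2 remove [qtdkt,itcox] add [hki,ixcpf,kwe] -> 8 lines: htrja zegv hki ixcpf kwe aeztl djbt jywrh
Hunk 4: at line 2 remove [ixcpf] add [hzil,lkqwu,fuvh] -> 10 lines: htrja zegv hki hzil lkqwu fuvh kwe aeztl djbt jywrh
Hunk 5: at line 1 remove [hki,hzil] add [klyfk] -> 9 lines: htrja zegv klyfk lkqwu fuvh kwe aeztl djbt jywrh
Final line 2: zegv

Answer: zegv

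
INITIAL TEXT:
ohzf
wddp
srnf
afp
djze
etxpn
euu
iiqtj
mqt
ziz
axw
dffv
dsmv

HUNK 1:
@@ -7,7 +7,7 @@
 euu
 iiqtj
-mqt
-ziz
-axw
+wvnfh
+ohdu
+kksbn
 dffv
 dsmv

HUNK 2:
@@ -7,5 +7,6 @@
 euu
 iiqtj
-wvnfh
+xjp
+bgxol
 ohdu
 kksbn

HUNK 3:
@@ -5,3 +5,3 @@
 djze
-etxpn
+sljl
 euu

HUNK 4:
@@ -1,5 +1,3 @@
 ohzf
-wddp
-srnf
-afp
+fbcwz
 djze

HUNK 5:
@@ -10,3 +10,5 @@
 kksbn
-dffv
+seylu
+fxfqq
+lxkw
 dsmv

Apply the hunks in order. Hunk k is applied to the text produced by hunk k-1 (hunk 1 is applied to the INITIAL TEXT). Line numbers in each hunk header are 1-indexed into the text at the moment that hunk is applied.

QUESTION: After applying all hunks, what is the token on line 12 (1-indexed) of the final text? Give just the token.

Answer: fxfqq

Derivation:
Hunk 1: at line 7 remove [mqt,ziz,axw] add [wvnfh,ohdu,kksbn] -> 13 lines: ohzf wddp srnf afp djze etxpn euu iiqtj wvnfh ohdu kksbn dffv dsmv
Hunk 2: at line 7 remove [wvnfh] add [xjp,bgxol] -> 14 lines: ohzf wddp srnf afp djze etxpn euu iiqtj xjp bgxol ohdu kksbn dffv dsmv
Hunk 3: at line 5 remove [etxpn] add [sljl] -> 14 lines: ohzf wddp srnf afp djze sljl euu iiqtj xjp bgxol ohdu kksbn dffv dsmv
Hunk 4: at line 1 remove [wddp,srnf,afp] add [fbcwz] -> 12 lines: ohzf fbcwz djze sljl euu iiqtj xjp bgxol ohdu kksbn dffv dsmv
Hunk 5: at line 10 remove [dffv] add [seylu,fxfqq,lxkw] -> 14 lines: ohzf fbcwz djze sljl euu iiqtj xjp bgxol ohdu kksbn seylu fxfqq lxkw dsmv
Final line 12: fxfqq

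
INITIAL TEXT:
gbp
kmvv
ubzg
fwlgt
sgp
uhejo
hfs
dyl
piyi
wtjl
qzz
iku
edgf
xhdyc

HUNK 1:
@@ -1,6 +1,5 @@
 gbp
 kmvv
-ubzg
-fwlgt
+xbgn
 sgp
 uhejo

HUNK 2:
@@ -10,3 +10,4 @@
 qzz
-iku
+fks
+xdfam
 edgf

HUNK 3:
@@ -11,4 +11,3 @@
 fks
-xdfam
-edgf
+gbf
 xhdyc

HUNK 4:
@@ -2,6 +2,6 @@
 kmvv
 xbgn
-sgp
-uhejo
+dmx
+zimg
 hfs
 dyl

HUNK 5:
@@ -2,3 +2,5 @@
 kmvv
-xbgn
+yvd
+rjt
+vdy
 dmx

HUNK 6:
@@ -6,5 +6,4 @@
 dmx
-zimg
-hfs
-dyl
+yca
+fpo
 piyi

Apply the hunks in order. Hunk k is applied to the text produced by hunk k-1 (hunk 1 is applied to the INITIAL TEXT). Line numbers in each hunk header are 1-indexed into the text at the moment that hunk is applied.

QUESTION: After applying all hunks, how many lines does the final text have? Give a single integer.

Answer: 14

Derivation:
Hunk 1: at line 1 remove [ubzg,fwlgt] add [xbgn] -> 13 lines: gbp kmvv xbgn sgp uhejo hfs dyl piyi wtjl qzz iku edgf xhdyc
Hunk 2: at line 10 remove [iku] add [fks,xdfam] -> 14 lines: gbp kmvv xbgn sgp uhejo hfs dyl piyi wtjl qzz fks xdfam edgf xhdyc
Hunk 3: at line 11 remove [xdfam,edgf] add [gbf] -> 13 lines: gbp kmvv xbgn sgp uhejo hfs dyl piyi wtjl qzz fks gbf xhdyc
Hunk 4: at line 2 remove [sgp,uhejo] add [dmx,zimg] -> 13 lines: gbp kmvv xbgn dmx zimg hfs dyl piyi wtjl qzz fks gbf xhdyc
Hunk 5: at line 2 remove [xbgn] add [yvd,rjt,vdy] -> 15 lines: gbp kmvv yvd rjt vdy dmx zimg hfs dyl piyi wtjl qzz fks gbf xhdyc
Hunk 6: at line 6 remove [zimg,hfs,dyl] add [yca,fpo] -> 14 lines: gbp kmvv yvd rjt vdy dmx yca fpo piyi wtjl qzz fks gbf xhdyc
Final line count: 14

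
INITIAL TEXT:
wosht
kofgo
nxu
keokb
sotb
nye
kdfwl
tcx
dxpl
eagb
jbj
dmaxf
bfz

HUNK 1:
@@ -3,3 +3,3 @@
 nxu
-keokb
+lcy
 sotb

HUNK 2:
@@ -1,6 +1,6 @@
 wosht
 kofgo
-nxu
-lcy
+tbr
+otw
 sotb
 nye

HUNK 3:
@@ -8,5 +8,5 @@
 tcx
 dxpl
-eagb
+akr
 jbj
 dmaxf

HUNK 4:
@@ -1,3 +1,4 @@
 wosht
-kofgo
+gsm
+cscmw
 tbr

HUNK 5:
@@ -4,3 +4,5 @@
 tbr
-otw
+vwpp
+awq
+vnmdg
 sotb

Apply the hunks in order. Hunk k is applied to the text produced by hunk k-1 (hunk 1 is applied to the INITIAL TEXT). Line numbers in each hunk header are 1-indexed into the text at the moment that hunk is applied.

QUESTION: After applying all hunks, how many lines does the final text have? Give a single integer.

Answer: 16

Derivation:
Hunk 1: at line 3 remove [keokb] add [lcy] -> 13 lines: wosht kofgo nxu lcy sotb nye kdfwl tcx dxpl eagb jbj dmaxf bfz
Hunk 2: at line 1 remove [nxu,lcy] add [tbr,otw] -> 13 lines: wosht kofgo tbr otw sotb nye kdfwl tcx dxpl eagb jbj dmaxf bfz
Hunk 3: at line 8 remove [eagb] add [akr] -> 13 lines: wosht kofgo tbr otw sotb nye kdfwl tcx dxpl akr jbj dmaxf bfz
Hunk 4: at line 1 remove [kofgo] add [gsm,cscmw] -> 14 lines: wosht gsm cscmw tbr otw sotb nye kdfwl tcx dxpl akr jbj dmaxf bfz
Hunk 5: at line 4 remove [otw] add [vwpp,awq,vnmdg] -> 16 lines: wosht gsm cscmw tbr vwpp awq vnmdg sotb nye kdfwl tcx dxpl akr jbj dmaxf bfz
Final line count: 16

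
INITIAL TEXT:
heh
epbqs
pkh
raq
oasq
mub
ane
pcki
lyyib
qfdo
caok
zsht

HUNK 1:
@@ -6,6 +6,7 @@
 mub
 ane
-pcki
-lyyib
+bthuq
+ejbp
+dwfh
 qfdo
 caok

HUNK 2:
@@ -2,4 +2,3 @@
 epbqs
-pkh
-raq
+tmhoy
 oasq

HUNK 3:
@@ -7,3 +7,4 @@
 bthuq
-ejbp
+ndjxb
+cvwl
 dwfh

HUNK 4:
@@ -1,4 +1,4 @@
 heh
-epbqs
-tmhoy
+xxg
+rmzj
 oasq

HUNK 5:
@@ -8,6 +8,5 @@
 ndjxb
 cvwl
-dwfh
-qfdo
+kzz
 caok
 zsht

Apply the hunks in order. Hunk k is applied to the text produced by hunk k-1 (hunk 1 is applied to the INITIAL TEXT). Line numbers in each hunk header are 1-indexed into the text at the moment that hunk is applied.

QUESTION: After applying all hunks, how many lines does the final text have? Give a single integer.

Answer: 12

Derivation:
Hunk 1: at line 6 remove [pcki,lyyib] add [bthuq,ejbp,dwfh] -> 13 lines: heh epbqs pkh raq oasq mub ane bthuq ejbp dwfh qfdo caok zsht
Hunk 2: at line 2 remove [pkh,raq] add [tmhoy] -> 12 lines: heh epbqs tmhoy oasq mub ane bthuq ejbp dwfh qfdo caok zsht
Hunk 3: at line 7 remove [ejbp] add [ndjxb,cvwl] -> 13 lines: heh epbqs tmhoy oasq mub ane bthuq ndjxb cvwl dwfh qfdo caok zsht
Hunk 4: at line 1 remove [epbqs,tmhoy] add [xxg,rmzj] -> 13 lines: heh xxg rmzj oasq mub ane bthuq ndjxb cvwl dwfh qfdo caok zsht
Hunk 5: at line 8 remove [dwfh,qfdo] add [kzz] -> 12 lines: heh xxg rmzj oasq mub ane bthuq ndjxb cvwl kzz caok zsht
Final line count: 12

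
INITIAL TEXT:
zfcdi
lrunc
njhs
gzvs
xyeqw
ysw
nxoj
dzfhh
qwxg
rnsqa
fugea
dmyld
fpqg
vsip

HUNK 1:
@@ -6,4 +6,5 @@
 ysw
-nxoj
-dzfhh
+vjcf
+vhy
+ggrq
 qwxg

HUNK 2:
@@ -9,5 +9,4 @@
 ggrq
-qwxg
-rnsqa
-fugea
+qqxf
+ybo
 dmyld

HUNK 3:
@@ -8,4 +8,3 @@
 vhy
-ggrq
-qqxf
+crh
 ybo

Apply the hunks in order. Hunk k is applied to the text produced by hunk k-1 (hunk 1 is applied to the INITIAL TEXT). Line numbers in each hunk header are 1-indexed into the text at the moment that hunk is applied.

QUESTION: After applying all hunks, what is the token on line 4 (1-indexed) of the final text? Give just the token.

Hunk 1: at line 6 remove [nxoj,dzfhh] add [vjcf,vhy,ggrq] -> 15 lines: zfcdi lrunc njhs gzvs xyeqw ysw vjcf vhy ggrq qwxg rnsqa fugea dmyld fpqg vsip
Hunk 2: at line 9 remove [qwxg,rnsqa,fugea] add [qqxf,ybo] -> 14 lines: zfcdi lrunc njhs gzvs xyeqw ysw vjcf vhy ggrq qqxf ybo dmyld fpqg vsip
Hunk 3: at line 8 remove [ggrq,qqxf] add [crh] -> 13 lines: zfcdi lrunc njhs gzvs xyeqw ysw vjcf vhy crh ybo dmyld fpqg vsip
Final line 4: gzvs

Answer: gzvs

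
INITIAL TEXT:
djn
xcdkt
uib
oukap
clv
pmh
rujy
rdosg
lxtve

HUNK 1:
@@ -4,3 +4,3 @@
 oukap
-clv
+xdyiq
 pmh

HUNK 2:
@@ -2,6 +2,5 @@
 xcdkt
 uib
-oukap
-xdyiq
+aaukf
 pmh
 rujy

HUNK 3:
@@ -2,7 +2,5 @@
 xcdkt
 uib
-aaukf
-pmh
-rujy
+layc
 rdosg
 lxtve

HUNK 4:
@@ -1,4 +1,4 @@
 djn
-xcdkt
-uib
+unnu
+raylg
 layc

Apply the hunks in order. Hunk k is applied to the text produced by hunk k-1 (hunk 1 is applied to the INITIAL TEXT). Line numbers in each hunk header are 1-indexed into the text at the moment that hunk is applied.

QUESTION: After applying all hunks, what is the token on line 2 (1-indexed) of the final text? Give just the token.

Hunk 1: at line 4 remove [clv] add [xdyiq] -> 9 lines: djn xcdkt uib oukap xdyiq pmh rujy rdosg lxtve
Hunk 2: at line 2 remove [oukap,xdyiq] add [aaukf] -> 8 lines: djn xcdkt uib aaukf pmh rujy rdosg lxtve
Hunk 3: at line 2 remove [aaukf,pmh,rujy] add [layc] -> 6 lines: djn xcdkt uib layc rdosg lxtve
Hunk 4: at line 1 remove [xcdkt,uib] add [unnu,raylg] -> 6 lines: djn unnu raylg layc rdosg lxtve
Final line 2: unnu

Answer: unnu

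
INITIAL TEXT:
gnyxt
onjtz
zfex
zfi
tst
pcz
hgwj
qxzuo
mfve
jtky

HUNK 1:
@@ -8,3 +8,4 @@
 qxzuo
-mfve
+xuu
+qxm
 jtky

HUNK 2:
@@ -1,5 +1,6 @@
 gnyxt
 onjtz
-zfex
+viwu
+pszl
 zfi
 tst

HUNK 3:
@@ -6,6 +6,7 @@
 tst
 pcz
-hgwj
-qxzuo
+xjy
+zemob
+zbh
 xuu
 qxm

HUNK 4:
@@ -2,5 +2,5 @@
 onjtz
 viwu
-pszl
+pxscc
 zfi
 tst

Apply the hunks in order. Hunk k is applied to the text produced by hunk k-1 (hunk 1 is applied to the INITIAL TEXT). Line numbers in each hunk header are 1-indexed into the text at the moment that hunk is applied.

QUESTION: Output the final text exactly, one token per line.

Hunk 1: at line 8 remove [mfve] add [xuu,qxm] -> 11 lines: gnyxt onjtz zfex zfi tst pcz hgwj qxzuo xuu qxm jtky
Hunk 2: at line 1 remove [zfex] add [viwu,pszl] -> 12 lines: gnyxt onjtz viwu pszl zfi tst pcz hgwj qxzuo xuu qxm jtky
Hunk 3: at line 6 remove [hgwj,qxzuo] add [xjy,zemob,zbh] -> 13 lines: gnyxt onjtz viwu pszl zfi tst pcz xjy zemob zbh xuu qxm jtky
Hunk 4: at line 2 remove [pszl] add [pxscc] -> 13 lines: gnyxt onjtz viwu pxscc zfi tst pcz xjy zemob zbh xuu qxm jtky

Answer: gnyxt
onjtz
viwu
pxscc
zfi
tst
pcz
xjy
zemob
zbh
xuu
qxm
jtky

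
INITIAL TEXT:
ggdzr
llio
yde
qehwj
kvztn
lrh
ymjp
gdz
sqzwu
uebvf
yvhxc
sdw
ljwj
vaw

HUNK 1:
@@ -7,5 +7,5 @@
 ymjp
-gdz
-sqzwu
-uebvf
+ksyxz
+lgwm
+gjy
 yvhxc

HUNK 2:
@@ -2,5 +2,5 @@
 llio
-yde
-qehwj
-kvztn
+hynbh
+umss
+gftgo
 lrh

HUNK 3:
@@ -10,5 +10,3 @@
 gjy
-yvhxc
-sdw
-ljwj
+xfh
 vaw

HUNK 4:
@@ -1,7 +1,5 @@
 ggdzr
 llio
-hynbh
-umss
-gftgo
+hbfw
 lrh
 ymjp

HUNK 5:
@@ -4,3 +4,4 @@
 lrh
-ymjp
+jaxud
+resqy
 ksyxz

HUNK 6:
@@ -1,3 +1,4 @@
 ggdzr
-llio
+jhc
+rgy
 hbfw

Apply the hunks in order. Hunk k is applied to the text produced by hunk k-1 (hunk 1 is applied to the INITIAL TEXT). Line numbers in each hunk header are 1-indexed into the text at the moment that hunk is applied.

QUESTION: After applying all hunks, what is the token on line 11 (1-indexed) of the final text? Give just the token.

Answer: xfh

Derivation:
Hunk 1: at line 7 remove [gdz,sqzwu,uebvf] add [ksyxz,lgwm,gjy] -> 14 lines: ggdzr llio yde qehwj kvztn lrh ymjp ksyxz lgwm gjy yvhxc sdw ljwj vaw
Hunk 2: at line 2 remove [yde,qehwj,kvztn] add [hynbh,umss,gftgo] -> 14 lines: ggdzr llio hynbh umss gftgo lrh ymjp ksyxz lgwm gjy yvhxc sdw ljwj vaw
Hunk 3: at line 10 remove [yvhxc,sdw,ljwj] add [xfh] -> 12 lines: ggdzr llio hynbh umss gftgo lrh ymjp ksyxz lgwm gjy xfh vaw
Hunk 4: at line 1 remove [hynbh,umss,gftgo] add [hbfw] -> 10 lines: ggdzr llio hbfw lrh ymjp ksyxz lgwm gjy xfh vaw
Hunk 5: at line 4 remove [ymjp] add [jaxud,resqy] -> 11 lines: ggdzr llio hbfw lrh jaxud resqy ksyxz lgwm gjy xfh vaw
Hunk 6: at line 1 remove [llio] add [jhc,rgy] -> 12 lines: ggdzr jhc rgy hbfw lrh jaxud resqy ksyxz lgwm gjy xfh vaw
Final line 11: xfh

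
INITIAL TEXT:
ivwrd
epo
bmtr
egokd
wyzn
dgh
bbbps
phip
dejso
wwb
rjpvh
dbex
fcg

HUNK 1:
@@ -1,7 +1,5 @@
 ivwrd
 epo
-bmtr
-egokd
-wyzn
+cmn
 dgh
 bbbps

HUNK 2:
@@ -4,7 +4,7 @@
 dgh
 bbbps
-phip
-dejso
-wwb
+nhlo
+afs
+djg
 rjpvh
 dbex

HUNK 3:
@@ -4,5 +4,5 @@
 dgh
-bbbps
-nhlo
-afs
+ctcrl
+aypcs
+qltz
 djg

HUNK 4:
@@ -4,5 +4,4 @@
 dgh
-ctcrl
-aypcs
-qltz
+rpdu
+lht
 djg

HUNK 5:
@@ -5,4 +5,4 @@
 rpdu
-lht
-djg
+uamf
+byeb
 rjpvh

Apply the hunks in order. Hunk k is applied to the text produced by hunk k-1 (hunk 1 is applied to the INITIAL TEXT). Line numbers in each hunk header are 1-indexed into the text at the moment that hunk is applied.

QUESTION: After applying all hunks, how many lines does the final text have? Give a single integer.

Answer: 10

Derivation:
Hunk 1: at line 1 remove [bmtr,egokd,wyzn] add [cmn] -> 11 lines: ivwrd epo cmn dgh bbbps phip dejso wwb rjpvh dbex fcg
Hunk 2: at line 4 remove [phip,dejso,wwb] add [nhlo,afs,djg] -> 11 lines: ivwrd epo cmn dgh bbbps nhlo afs djg rjpvh dbex fcg
Hunk 3: at line 4 remove [bbbps,nhlo,afs] add [ctcrl,aypcs,qltz] -> 11 lines: ivwrd epo cmn dgh ctcrl aypcs qltz djg rjpvh dbex fcg
Hunk 4: at line 4 remove [ctcrl,aypcs,qltz] add [rpdu,lht] -> 10 lines: ivwrd epo cmn dgh rpdu lht djg rjpvh dbex fcg
Hunk 5: at line 5 remove [lht,djg] add [uamf,byeb] -> 10 lines: ivwrd epo cmn dgh rpdu uamf byeb rjpvh dbex fcg
Final line count: 10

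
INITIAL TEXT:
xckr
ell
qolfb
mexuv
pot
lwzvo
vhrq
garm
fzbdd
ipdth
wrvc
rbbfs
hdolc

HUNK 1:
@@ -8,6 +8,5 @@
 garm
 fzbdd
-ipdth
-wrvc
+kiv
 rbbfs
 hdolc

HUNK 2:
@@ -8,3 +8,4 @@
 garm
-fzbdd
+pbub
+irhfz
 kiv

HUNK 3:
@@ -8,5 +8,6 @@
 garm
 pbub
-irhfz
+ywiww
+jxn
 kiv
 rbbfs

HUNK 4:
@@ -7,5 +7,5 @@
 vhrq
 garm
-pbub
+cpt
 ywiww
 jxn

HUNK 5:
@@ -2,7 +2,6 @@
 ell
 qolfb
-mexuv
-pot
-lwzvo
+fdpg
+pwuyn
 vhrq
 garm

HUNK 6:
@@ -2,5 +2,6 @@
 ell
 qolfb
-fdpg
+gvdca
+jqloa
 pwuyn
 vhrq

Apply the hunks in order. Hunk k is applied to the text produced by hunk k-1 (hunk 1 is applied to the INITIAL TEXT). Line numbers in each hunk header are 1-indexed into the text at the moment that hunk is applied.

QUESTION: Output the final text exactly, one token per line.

Answer: xckr
ell
qolfb
gvdca
jqloa
pwuyn
vhrq
garm
cpt
ywiww
jxn
kiv
rbbfs
hdolc

Derivation:
Hunk 1: at line 8 remove [ipdth,wrvc] add [kiv] -> 12 lines: xckr ell qolfb mexuv pot lwzvo vhrq garm fzbdd kiv rbbfs hdolc
Hunk 2: at line 8 remove [fzbdd] add [pbub,irhfz] -> 13 lines: xckr ell qolfb mexuv pot lwzvo vhrq garm pbub irhfz kiv rbbfs hdolc
Hunk 3: at line 8 remove [irhfz] add [ywiww,jxn] -> 14 lines: xckr ell qolfb mexuv pot lwzvo vhrq garm pbub ywiww jxn kiv rbbfs hdolc
Hunk 4: at line 7 remove [pbub] add [cpt] -> 14 lines: xckr ell qolfb mexuv pot lwzvo vhrq garm cpt ywiww jxn kiv rbbfs hdolc
Hunk 5: at line 2 remove [mexuv,pot,lwzvo] add [fdpg,pwuyn] -> 13 lines: xckr ell qolfb fdpg pwuyn vhrq garm cpt ywiww jxn kiv rbbfs hdolc
Hunk 6: at line 2 remove [fdpg] add [gvdca,jqloa] -> 14 lines: xckr ell qolfb gvdca jqloa pwuyn vhrq garm cpt ywiww jxn kiv rbbfs hdolc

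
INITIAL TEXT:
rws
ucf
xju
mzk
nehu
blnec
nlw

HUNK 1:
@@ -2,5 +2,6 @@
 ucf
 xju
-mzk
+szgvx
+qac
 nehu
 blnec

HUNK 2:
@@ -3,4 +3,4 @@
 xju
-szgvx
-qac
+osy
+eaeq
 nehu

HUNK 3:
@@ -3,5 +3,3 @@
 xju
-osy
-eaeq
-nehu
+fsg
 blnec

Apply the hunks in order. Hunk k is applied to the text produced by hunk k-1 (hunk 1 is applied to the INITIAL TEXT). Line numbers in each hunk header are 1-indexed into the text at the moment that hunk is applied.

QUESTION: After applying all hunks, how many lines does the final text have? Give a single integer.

Answer: 6

Derivation:
Hunk 1: at line 2 remove [mzk] add [szgvx,qac] -> 8 lines: rws ucf xju szgvx qac nehu blnec nlw
Hunk 2: at line 3 remove [szgvx,qac] add [osy,eaeq] -> 8 lines: rws ucf xju osy eaeq nehu blnec nlw
Hunk 3: at line 3 remove [osy,eaeq,nehu] add [fsg] -> 6 lines: rws ucf xju fsg blnec nlw
Final line count: 6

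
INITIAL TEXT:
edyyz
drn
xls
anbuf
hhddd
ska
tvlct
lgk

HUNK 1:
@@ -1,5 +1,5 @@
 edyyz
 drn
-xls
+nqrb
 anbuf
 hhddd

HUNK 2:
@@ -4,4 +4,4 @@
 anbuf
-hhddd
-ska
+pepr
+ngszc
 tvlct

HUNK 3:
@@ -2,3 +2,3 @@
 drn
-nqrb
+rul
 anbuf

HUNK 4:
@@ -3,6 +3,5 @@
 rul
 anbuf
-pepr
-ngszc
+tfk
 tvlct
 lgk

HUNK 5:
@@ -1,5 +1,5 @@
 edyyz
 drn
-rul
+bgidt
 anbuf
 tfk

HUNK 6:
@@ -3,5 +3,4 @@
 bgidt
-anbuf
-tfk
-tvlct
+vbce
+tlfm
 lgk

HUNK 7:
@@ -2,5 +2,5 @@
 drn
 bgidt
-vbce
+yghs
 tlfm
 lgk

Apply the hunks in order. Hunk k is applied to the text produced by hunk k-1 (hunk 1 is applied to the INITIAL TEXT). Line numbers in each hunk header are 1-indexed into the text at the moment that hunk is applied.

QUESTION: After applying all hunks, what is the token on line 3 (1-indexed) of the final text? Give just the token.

Hunk 1: at line 1 remove [xls] add [nqrb] -> 8 lines: edyyz drn nqrb anbuf hhddd ska tvlct lgk
Hunk 2: at line 4 remove [hhddd,ska] add [pepr,ngszc] -> 8 lines: edyyz drn nqrb anbuf pepr ngszc tvlct lgk
Hunk 3: at line 2 remove [nqrb] add [rul] -> 8 lines: edyyz drn rul anbuf pepr ngszc tvlct lgk
Hunk 4: at line 3 remove [pepr,ngszc] add [tfk] -> 7 lines: edyyz drn rul anbuf tfk tvlct lgk
Hunk 5: at line 1 remove [rul] add [bgidt] -> 7 lines: edyyz drn bgidt anbuf tfk tvlct lgk
Hunk 6: at line 3 remove [anbuf,tfk,tvlct] add [vbce,tlfm] -> 6 lines: edyyz drn bgidt vbce tlfm lgk
Hunk 7: at line 2 remove [vbce] add [yghs] -> 6 lines: edyyz drn bgidt yghs tlfm lgk
Final line 3: bgidt

Answer: bgidt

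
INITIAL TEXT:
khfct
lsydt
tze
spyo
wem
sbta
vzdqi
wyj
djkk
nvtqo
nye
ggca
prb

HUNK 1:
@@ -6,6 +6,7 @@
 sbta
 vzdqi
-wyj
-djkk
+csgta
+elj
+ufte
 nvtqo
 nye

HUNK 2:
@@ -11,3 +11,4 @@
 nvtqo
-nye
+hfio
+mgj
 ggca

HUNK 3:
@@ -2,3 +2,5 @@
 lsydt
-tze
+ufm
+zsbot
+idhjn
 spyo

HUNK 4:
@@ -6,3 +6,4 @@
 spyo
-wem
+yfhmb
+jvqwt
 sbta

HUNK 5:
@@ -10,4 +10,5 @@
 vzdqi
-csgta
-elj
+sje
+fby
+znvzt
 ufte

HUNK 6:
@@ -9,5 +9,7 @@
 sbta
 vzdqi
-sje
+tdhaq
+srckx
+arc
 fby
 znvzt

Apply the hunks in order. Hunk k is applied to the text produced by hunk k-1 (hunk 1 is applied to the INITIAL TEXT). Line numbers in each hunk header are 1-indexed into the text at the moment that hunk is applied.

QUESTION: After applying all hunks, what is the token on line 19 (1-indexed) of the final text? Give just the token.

Hunk 1: at line 6 remove [wyj,djkk] add [csgta,elj,ufte] -> 14 lines: khfct lsydt tze spyo wem sbta vzdqi csgta elj ufte nvtqo nye ggca prb
Hunk 2: at line 11 remove [nye] add [hfio,mgj] -> 15 lines: khfct lsydt tze spyo wem sbta vzdqi csgta elj ufte nvtqo hfio mgj ggca prb
Hunk 3: at line 2 remove [tze] add [ufm,zsbot,idhjn] -> 17 lines: khfct lsydt ufm zsbot idhjn spyo wem sbta vzdqi csgta elj ufte nvtqo hfio mgj ggca prb
Hunk 4: at line 6 remove [wem] add [yfhmb,jvqwt] -> 18 lines: khfct lsydt ufm zsbot idhjn spyo yfhmb jvqwt sbta vzdqi csgta elj ufte nvtqo hfio mgj ggca prb
Hunk 5: at line 10 remove [csgta,elj] add [sje,fby,znvzt] -> 19 lines: khfct lsydt ufm zsbot idhjn spyo yfhmb jvqwt sbta vzdqi sje fby znvzt ufte nvtqo hfio mgj ggca prb
Hunk 6: at line 9 remove [sje] add [tdhaq,srckx,arc] -> 21 lines: khfct lsydt ufm zsbot idhjn spyo yfhmb jvqwt sbta vzdqi tdhaq srckx arc fby znvzt ufte nvtqo hfio mgj ggca prb
Final line 19: mgj

Answer: mgj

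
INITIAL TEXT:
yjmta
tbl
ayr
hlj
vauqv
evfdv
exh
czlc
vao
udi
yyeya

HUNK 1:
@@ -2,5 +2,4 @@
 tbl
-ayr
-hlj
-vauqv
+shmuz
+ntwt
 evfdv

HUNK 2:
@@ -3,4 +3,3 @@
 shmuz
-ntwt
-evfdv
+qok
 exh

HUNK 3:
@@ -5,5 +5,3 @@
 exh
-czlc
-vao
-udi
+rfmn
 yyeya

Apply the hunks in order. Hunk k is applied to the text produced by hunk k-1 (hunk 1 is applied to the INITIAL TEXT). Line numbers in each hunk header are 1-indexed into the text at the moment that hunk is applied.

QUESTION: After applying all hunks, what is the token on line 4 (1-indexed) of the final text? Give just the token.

Answer: qok

Derivation:
Hunk 1: at line 2 remove [ayr,hlj,vauqv] add [shmuz,ntwt] -> 10 lines: yjmta tbl shmuz ntwt evfdv exh czlc vao udi yyeya
Hunk 2: at line 3 remove [ntwt,evfdv] add [qok] -> 9 lines: yjmta tbl shmuz qok exh czlc vao udi yyeya
Hunk 3: at line 5 remove [czlc,vao,udi] add [rfmn] -> 7 lines: yjmta tbl shmuz qok exh rfmn yyeya
Final line 4: qok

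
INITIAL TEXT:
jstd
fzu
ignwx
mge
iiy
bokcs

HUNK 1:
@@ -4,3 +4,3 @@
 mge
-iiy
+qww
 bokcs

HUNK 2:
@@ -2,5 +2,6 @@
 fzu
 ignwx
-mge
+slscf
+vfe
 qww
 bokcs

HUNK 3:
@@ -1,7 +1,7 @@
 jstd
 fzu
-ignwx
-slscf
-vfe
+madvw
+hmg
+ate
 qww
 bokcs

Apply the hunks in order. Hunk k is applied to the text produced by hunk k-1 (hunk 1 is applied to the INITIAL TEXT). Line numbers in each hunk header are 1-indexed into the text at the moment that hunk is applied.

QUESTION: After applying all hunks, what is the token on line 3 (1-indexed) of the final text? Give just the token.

Hunk 1: at line 4 remove [iiy] add [qww] -> 6 lines: jstd fzu ignwx mge qww bokcs
Hunk 2: at line 2 remove [mge] add [slscf,vfe] -> 7 lines: jstd fzu ignwx slscf vfe qww bokcs
Hunk 3: at line 1 remove [ignwx,slscf,vfe] add [madvw,hmg,ate] -> 7 lines: jstd fzu madvw hmg ate qww bokcs
Final line 3: madvw

Answer: madvw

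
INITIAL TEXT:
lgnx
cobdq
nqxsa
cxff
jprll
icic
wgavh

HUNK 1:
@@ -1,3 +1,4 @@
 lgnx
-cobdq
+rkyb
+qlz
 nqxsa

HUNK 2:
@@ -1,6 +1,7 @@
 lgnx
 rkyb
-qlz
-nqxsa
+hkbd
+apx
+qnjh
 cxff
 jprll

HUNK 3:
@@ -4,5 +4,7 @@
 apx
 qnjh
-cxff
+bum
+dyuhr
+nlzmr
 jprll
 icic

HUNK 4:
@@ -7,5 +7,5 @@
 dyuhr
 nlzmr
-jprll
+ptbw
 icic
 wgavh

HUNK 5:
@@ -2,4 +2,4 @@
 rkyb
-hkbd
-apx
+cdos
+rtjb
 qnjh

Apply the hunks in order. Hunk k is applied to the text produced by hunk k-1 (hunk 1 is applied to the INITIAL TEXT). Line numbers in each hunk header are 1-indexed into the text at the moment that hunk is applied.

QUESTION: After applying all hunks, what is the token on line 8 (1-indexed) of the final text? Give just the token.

Hunk 1: at line 1 remove [cobdq] add [rkyb,qlz] -> 8 lines: lgnx rkyb qlz nqxsa cxff jprll icic wgavh
Hunk 2: at line 1 remove [qlz,nqxsa] add [hkbd,apx,qnjh] -> 9 lines: lgnx rkyb hkbd apx qnjh cxff jprll icic wgavh
Hunk 3: at line 4 remove [cxff] add [bum,dyuhr,nlzmr] -> 11 lines: lgnx rkyb hkbd apx qnjh bum dyuhr nlzmr jprll icic wgavh
Hunk 4: at line 7 remove [jprll] add [ptbw] -> 11 lines: lgnx rkyb hkbd apx qnjh bum dyuhr nlzmr ptbw icic wgavh
Hunk 5: at line 2 remove [hkbd,apx] add [cdos,rtjb] -> 11 lines: lgnx rkyb cdos rtjb qnjh bum dyuhr nlzmr ptbw icic wgavh
Final line 8: nlzmr

Answer: nlzmr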